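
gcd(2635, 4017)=1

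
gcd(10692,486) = 486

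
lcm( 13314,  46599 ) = 93198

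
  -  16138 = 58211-74349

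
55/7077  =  55/7077 = 0.01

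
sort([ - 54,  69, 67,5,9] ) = [ - 54,5, 9 , 67,69 ] 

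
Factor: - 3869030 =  -2^1*5^1*11^1 *17^1 *2069^1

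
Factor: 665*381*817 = 3^1 * 5^1*7^1*19^2 *43^1*127^1 = 206999205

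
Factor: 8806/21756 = 2^( -1 )*3^(  -  1)*7^( - 1 )* 17^1   =  17/42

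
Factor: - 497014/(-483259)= 542/527 = 2^1  *  17^(-1 )*31^( - 1 )*271^1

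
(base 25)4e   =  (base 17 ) 6c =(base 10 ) 114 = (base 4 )1302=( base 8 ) 162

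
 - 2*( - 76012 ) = 152024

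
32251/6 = 5375 + 1/6 = 5375.17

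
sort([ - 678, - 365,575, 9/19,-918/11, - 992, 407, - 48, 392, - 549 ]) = [ - 992 ,-678,-549, - 365 , - 918/11, - 48,9/19, 392, 407 , 575 ]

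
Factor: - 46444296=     -  2^3*3^1*641^1 * 3019^1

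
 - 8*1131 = -9048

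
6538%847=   609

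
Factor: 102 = 2^1*3^1*17^1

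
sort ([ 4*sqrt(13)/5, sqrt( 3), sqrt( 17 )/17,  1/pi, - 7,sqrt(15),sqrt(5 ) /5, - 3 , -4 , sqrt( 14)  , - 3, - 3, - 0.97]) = [ - 7, - 4, - 3, - 3,-3, - 0.97, sqrt( 17 )/17 , 1/pi , sqrt( 5) /5,sqrt(3 ),4 * sqrt(13) /5, sqrt(14),sqrt( 15)]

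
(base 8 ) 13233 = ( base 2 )1011010011011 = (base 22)bl1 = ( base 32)5KR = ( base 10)5787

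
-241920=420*( - 576)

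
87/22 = 3 + 21/22 = 3.95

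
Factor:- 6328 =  - 2^3 *7^1 * 113^1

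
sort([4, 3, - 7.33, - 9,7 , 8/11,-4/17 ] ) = [ - 9, - 7.33,  -  4/17,8/11, 3, 4, 7 ] 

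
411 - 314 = 97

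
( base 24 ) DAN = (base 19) 128I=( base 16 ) 1e47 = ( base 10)7751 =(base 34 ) 6NX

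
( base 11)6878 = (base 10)9039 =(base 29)ALK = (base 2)10001101001111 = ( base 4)2031033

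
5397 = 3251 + 2146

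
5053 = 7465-2412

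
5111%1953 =1205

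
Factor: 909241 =909241^1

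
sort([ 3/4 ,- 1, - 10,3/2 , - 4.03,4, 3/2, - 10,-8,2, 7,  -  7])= [ - 10 , - 10, - 8, - 7, - 4.03,-1,3/4,3/2,3/2,2,4,7]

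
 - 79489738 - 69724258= -149213996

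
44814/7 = 6402=6402.00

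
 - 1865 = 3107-4972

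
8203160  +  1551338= 9754498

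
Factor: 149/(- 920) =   -  2^( - 3 )*5^( - 1)*23^( - 1)*149^1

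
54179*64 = 3467456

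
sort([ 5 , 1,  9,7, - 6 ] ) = [ - 6, 1, 5, 7 , 9]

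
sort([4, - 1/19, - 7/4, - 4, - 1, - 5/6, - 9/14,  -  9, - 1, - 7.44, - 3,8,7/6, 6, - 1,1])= [ - 9, - 7.44, - 4, - 3,  -  7/4, -1, - 1,-1, - 5/6, - 9/14,-1/19 , 1, 7/6, 4, 6,8 ]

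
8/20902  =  4/10451 = 0.00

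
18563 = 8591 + 9972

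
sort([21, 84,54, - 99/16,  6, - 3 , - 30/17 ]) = [ - 99/16, - 3, - 30/17,  6,21,54, 84]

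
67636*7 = 473452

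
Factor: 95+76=171= 3^2 * 19^1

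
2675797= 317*8441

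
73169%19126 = 15791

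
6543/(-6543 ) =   -  1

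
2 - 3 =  - 1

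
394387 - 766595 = - 372208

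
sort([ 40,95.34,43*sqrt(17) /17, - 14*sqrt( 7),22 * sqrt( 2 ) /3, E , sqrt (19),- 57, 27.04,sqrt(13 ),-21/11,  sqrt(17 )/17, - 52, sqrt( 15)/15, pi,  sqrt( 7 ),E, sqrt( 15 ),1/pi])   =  [ -57,  -  52, - 14*sqrt(7 ), - 21/11,sqrt( 17 ) /17,sqrt ( 15)/15,1/pi , sqrt(7 ), E,E,pi,sqrt (13 ),sqrt(15),sqrt( 19 ), 22*sqrt( 2 ) /3,43*sqrt(17) /17,27.04,40 , 95.34] 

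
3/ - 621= -1/207 = -0.00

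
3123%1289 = 545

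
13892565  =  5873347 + 8019218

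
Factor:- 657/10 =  - 2^( - 1)*3^2 * 5^ (- 1) * 73^1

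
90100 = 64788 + 25312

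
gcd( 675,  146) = 1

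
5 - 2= 3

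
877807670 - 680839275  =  196968395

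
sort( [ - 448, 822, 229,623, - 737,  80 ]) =[ - 737, - 448,80,229,623,822 ]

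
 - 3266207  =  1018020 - 4284227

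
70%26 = 18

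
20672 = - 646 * ( - 32 ) 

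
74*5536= 409664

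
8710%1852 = 1302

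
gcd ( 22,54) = 2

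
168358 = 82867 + 85491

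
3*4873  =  14619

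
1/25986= 1/25986 = 0.00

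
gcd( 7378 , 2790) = 62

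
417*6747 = 2813499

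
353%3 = 2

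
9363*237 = 2219031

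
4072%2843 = 1229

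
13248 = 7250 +5998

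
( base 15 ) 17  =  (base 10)22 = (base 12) 1a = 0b10110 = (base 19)13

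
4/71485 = 4/71485 = 0.00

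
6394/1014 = 6 + 155/507= 6.31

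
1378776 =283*4872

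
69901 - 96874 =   -  26973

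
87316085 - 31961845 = 55354240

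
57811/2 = 28905 + 1/2 = 28905.50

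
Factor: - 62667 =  - 3^3*11^1*211^1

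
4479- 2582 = 1897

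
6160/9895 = 1232/1979 = 0.62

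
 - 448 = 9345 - 9793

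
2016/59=34 + 10/59 =34.17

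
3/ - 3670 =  - 3/3670 = -0.00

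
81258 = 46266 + 34992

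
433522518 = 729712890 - 296190372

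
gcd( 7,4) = 1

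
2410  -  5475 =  - 3065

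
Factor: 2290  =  2^1 * 5^1*229^1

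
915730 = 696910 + 218820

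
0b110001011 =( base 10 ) 395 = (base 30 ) d5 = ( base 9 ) 478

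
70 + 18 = 88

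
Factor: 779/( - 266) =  - 2^ ( - 1) *7^(-1 )*41^1 = - 41/14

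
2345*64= 150080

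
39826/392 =19913/196 = 101.60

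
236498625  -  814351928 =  - 577853303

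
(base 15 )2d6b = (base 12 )57a8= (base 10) 9776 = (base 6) 113132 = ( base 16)2630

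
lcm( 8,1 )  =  8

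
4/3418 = 2/1709= 0.00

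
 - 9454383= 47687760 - 57142143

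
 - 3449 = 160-3609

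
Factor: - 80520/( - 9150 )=2^2 * 5^( - 1 )*11^1 = 44/5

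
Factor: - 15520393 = -7^1 * 2217199^1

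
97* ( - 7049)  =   - 683753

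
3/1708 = 3/1708  =  0.00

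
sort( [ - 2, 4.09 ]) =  [ - 2,4.09 ] 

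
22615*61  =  1379515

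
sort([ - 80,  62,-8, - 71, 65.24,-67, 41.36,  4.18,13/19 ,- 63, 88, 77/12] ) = [ - 80, - 71,  -  67, - 63 , - 8, 13/19,4.18,  77/12, 41.36, 62 , 65.24, 88]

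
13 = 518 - 505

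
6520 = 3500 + 3020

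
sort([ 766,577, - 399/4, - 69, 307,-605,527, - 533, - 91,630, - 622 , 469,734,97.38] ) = [  -  622, - 605, - 533, - 399/4,  -  91, - 69,97.38,307, 469,527,577,630,734,766 ] 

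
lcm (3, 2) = 6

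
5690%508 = 102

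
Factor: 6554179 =2137^1*3067^1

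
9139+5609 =14748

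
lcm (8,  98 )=392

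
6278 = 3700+2578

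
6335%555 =230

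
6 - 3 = 3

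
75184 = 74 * 1016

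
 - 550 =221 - 771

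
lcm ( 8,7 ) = 56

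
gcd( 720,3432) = 24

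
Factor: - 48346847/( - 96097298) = 2^ (-1)*11^( - 1 )*89^1*543223^1*4368059^( - 1) 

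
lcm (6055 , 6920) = 48440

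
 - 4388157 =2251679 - 6639836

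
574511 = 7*82073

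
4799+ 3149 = 7948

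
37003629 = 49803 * 743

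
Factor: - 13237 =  - 7^1*31^1 * 61^1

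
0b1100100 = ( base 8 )144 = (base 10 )100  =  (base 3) 10201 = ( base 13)79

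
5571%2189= 1193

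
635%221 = 193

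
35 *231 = 8085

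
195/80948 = 195/80948 = 0.00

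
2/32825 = 2/32825 = 0.00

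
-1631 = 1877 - 3508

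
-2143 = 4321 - 6464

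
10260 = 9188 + 1072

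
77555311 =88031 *881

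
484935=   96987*5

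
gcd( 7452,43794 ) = 54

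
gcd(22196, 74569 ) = 1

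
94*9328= 876832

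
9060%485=330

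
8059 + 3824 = 11883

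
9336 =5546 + 3790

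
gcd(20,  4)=4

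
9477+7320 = 16797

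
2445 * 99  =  242055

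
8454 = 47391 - 38937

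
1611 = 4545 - 2934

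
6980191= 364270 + 6615921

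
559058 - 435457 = 123601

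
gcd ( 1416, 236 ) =236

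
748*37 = 27676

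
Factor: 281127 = 3^1 * 7^1*11^1 * 1217^1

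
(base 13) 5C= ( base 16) 4D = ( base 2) 1001101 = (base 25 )32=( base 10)77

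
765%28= 9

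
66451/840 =79+ 13/120 = 79.11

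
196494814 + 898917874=1095412688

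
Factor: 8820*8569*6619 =2^2*3^2*5^1*7^2*11^1 * 19^1*41^1 *6619^1 = 500254621020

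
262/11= 262/11 =23.82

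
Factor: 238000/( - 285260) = -2^2*5^2 * 7^1 * 839^(-1 ) = -700/839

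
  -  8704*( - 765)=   6658560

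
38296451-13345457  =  24950994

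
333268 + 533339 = 866607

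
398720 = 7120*56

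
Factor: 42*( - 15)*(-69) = 2^1*3^3*5^1 * 7^1*23^1 = 43470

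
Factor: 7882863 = 3^1*349^1*7529^1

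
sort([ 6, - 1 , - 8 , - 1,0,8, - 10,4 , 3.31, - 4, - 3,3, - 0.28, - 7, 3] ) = [ - 10 ,- 8, - 7, - 4, -3, - 1,-1 ,-0.28, 0, 3 , 3, 3.31,4, 6,8 ]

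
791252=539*1468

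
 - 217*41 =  - 8897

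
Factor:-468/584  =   - 2^(  -  1)*3^2*13^1 * 73^( - 1) = - 117/146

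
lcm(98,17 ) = 1666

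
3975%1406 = 1163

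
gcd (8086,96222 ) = 2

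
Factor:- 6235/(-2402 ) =2^(- 1) * 5^1*29^1*43^1*1201^ (-1)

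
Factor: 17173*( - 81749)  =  - 1403875577 = - 13^1*1321^1*  81749^1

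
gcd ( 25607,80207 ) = 1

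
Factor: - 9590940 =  - 2^2*3^3*5^1*17761^1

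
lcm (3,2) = 6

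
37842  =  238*159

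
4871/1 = 4871=4871.00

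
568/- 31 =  - 568/31 = - 18.32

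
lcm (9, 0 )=0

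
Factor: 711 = 3^2 * 79^1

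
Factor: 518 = 2^1*7^1*37^1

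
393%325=68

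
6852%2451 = 1950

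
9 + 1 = 10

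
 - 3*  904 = -2712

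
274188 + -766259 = -492071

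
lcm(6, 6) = 6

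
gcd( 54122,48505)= 1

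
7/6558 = 7/6558 = 0.00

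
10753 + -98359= - 87606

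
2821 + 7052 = 9873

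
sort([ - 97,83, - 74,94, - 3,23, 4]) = [ - 97,- 74,  -  3, 4,23,83,94 ] 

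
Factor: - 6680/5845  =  -8/7 = - 2^3*7^( - 1) 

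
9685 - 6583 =3102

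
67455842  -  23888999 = 43566843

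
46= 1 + 45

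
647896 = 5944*109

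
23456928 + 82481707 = 105938635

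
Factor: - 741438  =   - 2^1 * 3^2*17^1*2423^1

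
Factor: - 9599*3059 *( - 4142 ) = 2^1*7^1*19^2*23^1 * 29^1 * 109^1 * 331^1 = 121622958422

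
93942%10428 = 90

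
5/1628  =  5/1628=0.00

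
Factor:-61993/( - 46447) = 47^1* 1319^1*46447^( - 1 ) 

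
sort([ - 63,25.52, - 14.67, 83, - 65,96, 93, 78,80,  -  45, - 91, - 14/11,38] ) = [-91 , - 65, - 63, - 45,-14.67 ,  -  14/11, 25.52, 38 , 78,80, 83, 93,96]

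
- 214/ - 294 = 107/147= 0.73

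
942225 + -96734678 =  - 95792453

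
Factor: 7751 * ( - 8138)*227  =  -14318623826 = - 2^1*13^1*23^1*227^1* 313^1*337^1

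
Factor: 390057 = 3^1* 23^1*5653^1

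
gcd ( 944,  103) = 1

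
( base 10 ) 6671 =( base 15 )1e9b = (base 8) 15017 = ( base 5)203141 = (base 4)1220033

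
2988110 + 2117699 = 5105809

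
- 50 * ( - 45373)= 2268650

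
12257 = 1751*7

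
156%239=156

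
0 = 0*466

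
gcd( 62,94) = 2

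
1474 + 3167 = 4641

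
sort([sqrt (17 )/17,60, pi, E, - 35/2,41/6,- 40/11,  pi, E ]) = [ - 35/2, - 40/11,sqrt(17)/17,E,  E, pi,pi,41/6,  60]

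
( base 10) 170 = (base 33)55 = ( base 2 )10101010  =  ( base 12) 122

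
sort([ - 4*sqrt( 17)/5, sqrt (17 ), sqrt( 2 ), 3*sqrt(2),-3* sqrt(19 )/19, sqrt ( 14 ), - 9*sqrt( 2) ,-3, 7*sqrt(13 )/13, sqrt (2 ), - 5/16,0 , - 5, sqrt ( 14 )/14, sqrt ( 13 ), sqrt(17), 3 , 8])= [ -9*sqrt(2) , - 5,  -  4*sqrt( 17) /5, - 3, - 3*sqrt( 19)/19, - 5/16,0, sqrt( 14)/14, sqrt(2),sqrt(2 ), 7*sqrt (13)/13, 3,sqrt(13 ), sqrt (14) , sqrt( 17),sqrt (17 ), 3 * sqrt ( 2 ),8] 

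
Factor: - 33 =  - 3^1*11^1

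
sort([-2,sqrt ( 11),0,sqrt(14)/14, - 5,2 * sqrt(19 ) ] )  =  [  -  5, - 2,0,sqrt( 14 )/14, sqrt(11) , 2*sqrt( 19) ] 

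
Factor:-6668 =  - 2^2*1667^1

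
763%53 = 21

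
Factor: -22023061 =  - 107^1*205823^1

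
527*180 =94860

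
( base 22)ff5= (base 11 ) 5785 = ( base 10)7595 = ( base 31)7s0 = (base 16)1DAB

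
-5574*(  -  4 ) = 22296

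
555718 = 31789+523929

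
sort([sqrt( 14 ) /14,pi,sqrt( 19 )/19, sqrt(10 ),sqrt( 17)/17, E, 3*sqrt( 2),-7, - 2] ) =[ - 7, -2,  sqrt ( 19 ) /19,sqrt (17 ) /17,  sqrt( 14)/14, E,pi, sqrt( 10) , 3 *sqrt(2)] 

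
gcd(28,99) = 1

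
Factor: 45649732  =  2^2*31^1 * 569^1*647^1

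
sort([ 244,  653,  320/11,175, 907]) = [ 320/11, 175,244,653,907]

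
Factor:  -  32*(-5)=160 = 2^5*5^1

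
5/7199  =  5/7199 =0.00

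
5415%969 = 570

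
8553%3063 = 2427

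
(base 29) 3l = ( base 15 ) 73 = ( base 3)11000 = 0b1101100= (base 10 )108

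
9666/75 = 128+22/25 = 128.88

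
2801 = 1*2801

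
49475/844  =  49475/844 = 58.62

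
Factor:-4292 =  - 2^2*29^1 *37^1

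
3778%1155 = 313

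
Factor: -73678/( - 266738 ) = 11^1*17^1*677^(  -  1 )=187/677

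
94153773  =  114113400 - 19959627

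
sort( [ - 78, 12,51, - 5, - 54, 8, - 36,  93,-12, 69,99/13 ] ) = [ - 78 , - 54 , - 36, - 12, - 5,  99/13,8, 12, 51, 69, 93] 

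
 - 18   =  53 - 71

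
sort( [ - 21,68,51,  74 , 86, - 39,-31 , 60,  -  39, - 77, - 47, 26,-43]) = [-77, - 47, - 43, - 39, - 39,-31, -21, 26,51, 60,68,74,86]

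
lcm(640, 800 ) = 3200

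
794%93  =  50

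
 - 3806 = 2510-6316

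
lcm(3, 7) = 21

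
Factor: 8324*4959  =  41278716 = 2^2 * 3^2*19^1*29^1*2081^1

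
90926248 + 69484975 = 160411223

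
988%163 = 10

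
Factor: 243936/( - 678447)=  -  32/89=-2^5*89^(-1)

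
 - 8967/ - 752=11 + 695/752 = 11.92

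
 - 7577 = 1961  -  9538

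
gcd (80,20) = 20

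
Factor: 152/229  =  2^3*19^1 * 229^( - 1)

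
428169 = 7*61167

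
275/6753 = 275/6753 = 0.04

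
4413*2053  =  9059889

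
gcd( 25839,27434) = 319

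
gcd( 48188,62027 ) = 7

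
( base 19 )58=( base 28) 3j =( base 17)61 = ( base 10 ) 103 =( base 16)67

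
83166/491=169 + 187/491 = 169.38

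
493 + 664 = 1157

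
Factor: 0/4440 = 0 = 0^1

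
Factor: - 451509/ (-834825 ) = 5^( - 2)*11131^( - 1) * 150503^1   =  150503/278275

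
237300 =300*791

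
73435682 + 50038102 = 123473784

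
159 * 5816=924744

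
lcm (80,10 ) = 80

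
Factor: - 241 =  - 241^1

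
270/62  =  135/31 = 4.35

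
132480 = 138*960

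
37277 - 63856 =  - 26579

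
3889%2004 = 1885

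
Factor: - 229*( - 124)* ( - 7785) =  - 2^2*3^2 * 5^1*31^1*173^1*229^1 = - 221062860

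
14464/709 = 20+ 284/709  =  20.40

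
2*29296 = 58592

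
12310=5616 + 6694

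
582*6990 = 4068180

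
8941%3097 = 2747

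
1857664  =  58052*32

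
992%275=167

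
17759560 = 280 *63427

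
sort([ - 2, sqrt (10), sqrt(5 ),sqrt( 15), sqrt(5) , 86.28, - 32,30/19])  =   [-32,-2, 30/19,sqrt( 5),sqrt (5),  sqrt( 10),sqrt(15),86.28]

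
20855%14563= 6292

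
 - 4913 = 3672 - 8585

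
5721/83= 68 + 77/83= 68.93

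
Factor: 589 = 19^1*31^1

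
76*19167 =1456692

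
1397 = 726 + 671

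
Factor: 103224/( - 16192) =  -51/8=- 2^( -3) * 3^1 * 17^1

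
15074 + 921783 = 936857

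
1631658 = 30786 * 53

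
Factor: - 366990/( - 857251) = 390/911 = 2^1 *3^1*5^1 * 13^1 * 911^( - 1)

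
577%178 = 43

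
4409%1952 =505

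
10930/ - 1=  - 10930/1 = -  10930.00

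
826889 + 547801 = 1374690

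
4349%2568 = 1781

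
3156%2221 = 935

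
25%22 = 3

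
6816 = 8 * 852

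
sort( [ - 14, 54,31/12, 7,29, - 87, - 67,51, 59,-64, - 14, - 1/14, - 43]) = [ - 87  , -67, - 64, - 43, - 14, - 14, - 1/14,31/12, 7,29,  51, 54, 59] 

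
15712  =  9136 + 6576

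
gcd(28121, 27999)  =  61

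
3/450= 1/150 = 0.01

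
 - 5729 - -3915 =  - 1814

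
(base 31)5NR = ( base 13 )26A7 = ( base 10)5545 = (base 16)15A9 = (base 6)41401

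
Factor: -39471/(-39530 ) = 2^( - 1)*3^1*5^ ( - 1)*67^( - 1 ) * 223^1  =  669/670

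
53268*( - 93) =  - 4953924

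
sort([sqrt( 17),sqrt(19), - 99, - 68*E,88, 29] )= [ - 68*E, - 99,sqrt( 17), sqrt( 19 ),29,88 ] 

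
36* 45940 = 1653840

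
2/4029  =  2/4029 =0.00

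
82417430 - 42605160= 39812270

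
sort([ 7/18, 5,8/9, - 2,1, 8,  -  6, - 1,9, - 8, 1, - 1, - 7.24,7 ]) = [ - 8, - 7.24, - 6, - 2,  -  1, - 1,7/18,8/9,1,1, 5,7,8, 9] 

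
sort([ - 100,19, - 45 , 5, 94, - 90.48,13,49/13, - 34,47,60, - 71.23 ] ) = [ - 100, - 90.48, - 71.23, - 45, - 34,  49/13,  5, 13, 19,47, 60, 94]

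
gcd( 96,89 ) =1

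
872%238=158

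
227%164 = 63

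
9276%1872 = 1788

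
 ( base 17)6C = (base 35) 39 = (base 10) 114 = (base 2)1110010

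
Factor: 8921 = 11^1*811^1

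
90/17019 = 10/1891  =  0.01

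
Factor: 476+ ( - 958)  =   - 482 = - 2^1*241^1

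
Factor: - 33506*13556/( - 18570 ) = 227103668/9285  =  2^2*3^( - 1)*5^( - 1)*11^1*619^( - 1)*1523^1*3389^1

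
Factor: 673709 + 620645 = 1294354 = 2^1*227^1*2851^1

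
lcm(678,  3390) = 3390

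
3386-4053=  - 667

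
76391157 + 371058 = 76762215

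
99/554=99/554 = 0.18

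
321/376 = 321/376 = 0.85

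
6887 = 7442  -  555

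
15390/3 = 5130 = 5130.00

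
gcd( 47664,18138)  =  6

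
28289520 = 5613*5040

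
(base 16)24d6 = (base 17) 1FAC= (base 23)hj0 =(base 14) 3618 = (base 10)9430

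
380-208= 172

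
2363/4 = 590 +3/4 = 590.75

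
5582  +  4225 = 9807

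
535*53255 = 28491425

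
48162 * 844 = 40648728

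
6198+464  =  6662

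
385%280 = 105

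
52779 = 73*723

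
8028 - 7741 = 287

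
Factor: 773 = 773^1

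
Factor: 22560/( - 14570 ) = -48/31= -2^4*3^1*31^( - 1 )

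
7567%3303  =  961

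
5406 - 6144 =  - 738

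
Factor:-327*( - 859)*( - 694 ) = -194939742 =- 2^1*3^1 * 109^1*347^1*859^1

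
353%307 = 46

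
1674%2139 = 1674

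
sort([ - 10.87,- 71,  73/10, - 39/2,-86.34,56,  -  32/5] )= [ - 86.34, - 71,- 39/2, - 10.87 , - 32/5,73/10,56 ]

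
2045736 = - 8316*(  -  246 )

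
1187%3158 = 1187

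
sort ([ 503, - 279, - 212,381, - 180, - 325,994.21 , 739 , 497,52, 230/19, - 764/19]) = [ - 325, - 279,-212,-180, - 764/19,230/19, 52, 381,497, 503, 739, 994.21]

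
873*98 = 85554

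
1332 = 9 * 148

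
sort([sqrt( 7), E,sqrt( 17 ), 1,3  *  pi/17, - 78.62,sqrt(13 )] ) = [ - 78.62,3*pi/17, 1, sqrt ( 7),E,sqrt( 13),sqrt(17 )]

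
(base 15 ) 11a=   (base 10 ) 250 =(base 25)a0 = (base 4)3322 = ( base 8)372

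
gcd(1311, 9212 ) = 1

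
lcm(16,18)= 144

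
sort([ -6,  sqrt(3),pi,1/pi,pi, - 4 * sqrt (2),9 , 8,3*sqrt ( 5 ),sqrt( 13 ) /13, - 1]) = [ - 6 , - 4*sqrt( 2), - 1, sqrt( 13 )/13,1/pi, sqrt ( 3 ), pi,pi,  3 * sqrt( 5 ), 8, 9 ] 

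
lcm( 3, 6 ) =6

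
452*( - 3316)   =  -1498832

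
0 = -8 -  - 8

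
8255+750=9005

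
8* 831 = 6648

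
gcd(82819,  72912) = 1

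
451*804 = 362604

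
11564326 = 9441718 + 2122608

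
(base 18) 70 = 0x7e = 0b1111110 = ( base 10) 126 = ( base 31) 42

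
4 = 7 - 3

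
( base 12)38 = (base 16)2c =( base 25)1j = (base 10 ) 44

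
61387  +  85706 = 147093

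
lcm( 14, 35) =70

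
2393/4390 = 2393/4390 = 0.55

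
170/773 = 170/773 = 0.22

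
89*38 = 3382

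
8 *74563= 596504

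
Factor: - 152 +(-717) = -11^1 * 79^1 = - 869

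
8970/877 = 10 + 200/877 = 10.23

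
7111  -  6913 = 198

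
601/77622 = 601/77622=   0.01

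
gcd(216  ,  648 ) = 216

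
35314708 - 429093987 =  -393779279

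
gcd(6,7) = 1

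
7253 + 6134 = 13387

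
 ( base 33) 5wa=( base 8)14557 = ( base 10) 6511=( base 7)24661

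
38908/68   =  9727/17 = 572.18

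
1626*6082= 9889332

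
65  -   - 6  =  71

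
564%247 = 70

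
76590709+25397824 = 101988533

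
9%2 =1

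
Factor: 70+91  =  7^1*23^1  =  161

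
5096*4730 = 24104080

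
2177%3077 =2177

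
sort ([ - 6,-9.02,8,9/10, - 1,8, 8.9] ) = [ - 9.02,-6, - 1, 9/10, 8,8,8.9 ] 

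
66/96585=22/32195 = 0.00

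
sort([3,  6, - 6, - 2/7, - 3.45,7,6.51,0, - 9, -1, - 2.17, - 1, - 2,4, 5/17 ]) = [ - 9, - 6, - 3.45, - 2.17, - 2, - 1, - 1, - 2/7,0,5/17, 3, 4,6 , 6.51,7 ]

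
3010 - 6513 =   -  3503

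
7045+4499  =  11544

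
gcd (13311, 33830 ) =17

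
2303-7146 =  - 4843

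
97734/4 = 24433+1/2 = 24433.50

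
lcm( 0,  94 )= 0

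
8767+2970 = 11737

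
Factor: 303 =3^1*101^1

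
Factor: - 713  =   - 23^1*31^1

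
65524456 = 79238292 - 13713836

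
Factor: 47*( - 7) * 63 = - 20727 = -3^2 * 7^2*47^1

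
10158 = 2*5079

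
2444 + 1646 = 4090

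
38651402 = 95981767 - 57330365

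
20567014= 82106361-61539347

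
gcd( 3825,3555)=45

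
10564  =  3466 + 7098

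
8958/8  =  4479/4 = 1119.75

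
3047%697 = 259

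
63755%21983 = 19789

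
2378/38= 62 + 11/19 = 62.58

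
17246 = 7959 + 9287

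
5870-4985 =885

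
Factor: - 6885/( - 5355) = 3^2 *7^( - 1 ) =9/7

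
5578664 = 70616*79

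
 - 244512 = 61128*( - 4)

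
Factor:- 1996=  - 2^2*499^1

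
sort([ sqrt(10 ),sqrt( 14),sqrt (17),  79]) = [ sqrt(10), sqrt(14),sqrt(17 ),79]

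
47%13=8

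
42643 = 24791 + 17852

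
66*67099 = 4428534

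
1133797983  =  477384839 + 656413144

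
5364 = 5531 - 167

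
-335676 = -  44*7629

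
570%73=59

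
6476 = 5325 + 1151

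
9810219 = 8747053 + 1063166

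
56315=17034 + 39281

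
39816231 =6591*6041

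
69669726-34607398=35062328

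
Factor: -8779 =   -  8779^1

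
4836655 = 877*5515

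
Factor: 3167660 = 2^2 * 5^1*41^1 *3863^1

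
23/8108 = 23/8108= 0.00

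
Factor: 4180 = 2^2* 5^1 * 11^1 * 19^1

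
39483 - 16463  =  23020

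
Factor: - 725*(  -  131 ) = 94975 = 5^2*29^1*131^1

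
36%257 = 36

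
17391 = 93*187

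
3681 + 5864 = 9545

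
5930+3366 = 9296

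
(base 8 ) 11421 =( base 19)d9h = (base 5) 124011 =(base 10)4881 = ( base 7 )20142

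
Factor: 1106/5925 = 2^1*3^( - 1)*5^( - 2)*7^1 = 14/75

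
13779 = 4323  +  9456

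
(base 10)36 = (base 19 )1H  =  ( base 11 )33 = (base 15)26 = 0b100100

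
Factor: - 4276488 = -2^3*3^1*178187^1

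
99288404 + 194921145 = 294209549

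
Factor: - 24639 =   -  3^1*43^1 * 191^1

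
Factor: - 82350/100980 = -305/374 = - 2^(-1 )*5^1 * 11^(  -  1 )*17^( - 1 )*61^1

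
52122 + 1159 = 53281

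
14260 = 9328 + 4932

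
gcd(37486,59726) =2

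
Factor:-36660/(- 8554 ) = 30/7 = 2^1*3^1 * 5^1 *7^( - 1)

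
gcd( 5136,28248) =2568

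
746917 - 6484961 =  - 5738044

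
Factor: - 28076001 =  - 3^1*9358667^1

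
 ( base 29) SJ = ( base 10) 831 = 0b1100111111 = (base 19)25E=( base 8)1477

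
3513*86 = 302118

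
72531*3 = 217593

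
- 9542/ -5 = 1908 + 2/5 = 1908.40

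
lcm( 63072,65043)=2081376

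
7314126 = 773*9462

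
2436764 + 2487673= 4924437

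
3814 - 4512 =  - 698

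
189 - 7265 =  - 7076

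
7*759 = 5313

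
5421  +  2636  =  8057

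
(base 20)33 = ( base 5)223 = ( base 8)77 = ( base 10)63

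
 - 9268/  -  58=159 + 23/29=159.79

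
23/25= 23/25 = 0.92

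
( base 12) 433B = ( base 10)7391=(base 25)BKG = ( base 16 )1CDF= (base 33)6PW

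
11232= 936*12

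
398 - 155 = 243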